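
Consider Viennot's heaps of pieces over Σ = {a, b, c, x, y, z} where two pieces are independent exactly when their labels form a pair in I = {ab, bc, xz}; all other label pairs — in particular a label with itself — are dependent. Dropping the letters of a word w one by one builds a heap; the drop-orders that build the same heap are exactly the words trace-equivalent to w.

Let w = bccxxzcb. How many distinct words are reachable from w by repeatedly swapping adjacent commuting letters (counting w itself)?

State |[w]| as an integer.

18

#0=b has no predecessor
#1=c has no predecessor
#2=c depends on [1:c]
#3=x depends on [0:b, 2:c]
#4=x depends on [3:x]
#5=z depends on [0:b, 2:c]
#6=c depends on [4:x, 5:z]
#7=b depends on [4:x, 5:z]
sources: [0:b, 1:c]
N(rest) = Σ N(rest − s) over sources s of rest; N(one piece) = 1:
  size 1 → [6]=1  [7]=1
  size 2 → [6,7]=2
  size 3 → [4,6,7]=2  [5,6,7]=2
  size 4 → [3,4,6,7]=2  [4,5,6,7]=4
  size 5 → [3,4,5,6,7]=6
  size 6 → [0,3,4,5,6,7]=6  [2,3,4,5,6,7]=6
  first=0(b) contributes 6
  first=1(c) contributes 12
|[w]| = 18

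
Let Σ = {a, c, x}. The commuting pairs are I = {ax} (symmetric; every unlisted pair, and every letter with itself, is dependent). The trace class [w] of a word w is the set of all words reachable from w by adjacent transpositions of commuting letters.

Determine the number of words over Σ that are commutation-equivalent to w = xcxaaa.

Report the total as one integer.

4

0(x) covers ∅
1(c) covers 0:x
2(x) covers 1:c
3(a) covers 1:c
4(a) covers 3:a
5(a) covers 4:a
floor of heap: 0:x
completions by unplaced set U, small U first (add the entries for U minus each lowest piece of U):
  |U|=1: {2}:1  {5}:1
  |U|=2: {2,5}:2  {4,5}:1
  |U|=3: {2,4,5}:3  {3,4,5}:1
  |U|=4: {2,3,4,5}:4
  start at 0(x): 4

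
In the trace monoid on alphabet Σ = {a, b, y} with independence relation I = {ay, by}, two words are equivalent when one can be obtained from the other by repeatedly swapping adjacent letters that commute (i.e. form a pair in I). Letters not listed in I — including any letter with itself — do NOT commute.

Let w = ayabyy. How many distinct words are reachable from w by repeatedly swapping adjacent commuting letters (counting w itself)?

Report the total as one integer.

20

piece 0:a — minimal
piece 1:y — minimal
piece 2:a rests on {0:a}
piece 3:b rests on {2:a}
piece 4:y rests on {1:y}
piece 5:y rests on {4:y}
minimal pieces: {0:a, 1:y}
ways to finish when only these pieces remain (= sum over removing one remaining piece with nothing left below it):
  1 left: {3}→1  {5}→1
  2 left: {2,3}→1  {3,5}→2  {4,5}→1
  3 left: {0,2,3}→1  {1,4,5}→1  {2,3,5}→3  {3,4,5}→3
  4 left: {0,2,3,5}→4  {1,3,4,5}→4  {2,3,4,5}→6
  placing 0:a first → 10 extensions
  placing 1:y first → 10 extensions
total linear extensions = 20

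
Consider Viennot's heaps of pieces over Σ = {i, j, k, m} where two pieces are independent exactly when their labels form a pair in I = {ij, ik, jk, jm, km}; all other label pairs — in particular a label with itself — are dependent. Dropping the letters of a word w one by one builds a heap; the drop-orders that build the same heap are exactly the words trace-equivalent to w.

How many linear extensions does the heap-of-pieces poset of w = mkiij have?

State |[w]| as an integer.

drop 0:m onto floor
drop 1:k onto floor
drop 2:i onto {0:m}
drop 3:i onto {2:i}
drop 4:j onto floor
ground layer = {0:m, 1:k, 4:j}
drop-orders for the pieces not yet dropped (sum over which currently-grounded one goes next):
  1 to go: {1} 1  {3} 1  {4} 1
  2 to go: {1,3} 2  {1,4} 2  {2,3} 1  {3,4} 2
  3 to go: {0,2,3} 1  {1,2,3} 3  {1,3,4} 6  {2,3,4} 3
  if 0:m drops first: 12 orders
  if 1:k drops first: 4 orders
  if 4:j drops first: 4 orders
heap linearizations: 20

20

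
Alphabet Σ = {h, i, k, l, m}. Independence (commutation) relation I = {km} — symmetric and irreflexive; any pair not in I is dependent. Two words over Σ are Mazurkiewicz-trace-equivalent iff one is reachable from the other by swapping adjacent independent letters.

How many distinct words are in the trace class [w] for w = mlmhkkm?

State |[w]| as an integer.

3

piece 0:m — minimal
piece 1:l rests on {0:m}
piece 2:m rests on {1:l}
piece 3:h rests on {2:m}
piece 4:k rests on {3:h}
piece 5:k rests on {4:k}
piece 6:m rests on {3:h}
minimal pieces: {0:m}
ways to finish when only these pieces remain (= sum over removing one remaining piece with nothing left below it):
  1 left: {5}→1  {6}→1
  2 left: {4,5}→1  {5,6}→2
  3 left: {4,5,6}→3
  4 left: {3,4,5,6}→3
  5 left: {2,3,4,5,6}→3
  placing 0:m first → 3 extensions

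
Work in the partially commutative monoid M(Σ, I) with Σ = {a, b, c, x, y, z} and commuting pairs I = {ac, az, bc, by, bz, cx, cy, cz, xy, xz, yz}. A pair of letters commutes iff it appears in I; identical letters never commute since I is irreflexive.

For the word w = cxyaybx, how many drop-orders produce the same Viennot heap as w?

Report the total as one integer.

42

drop 0:c onto floor
drop 1:x onto floor
drop 2:y onto floor
drop 3:a onto {1:x, 2:y}
drop 4:y onto {3:a}
drop 5:b onto {3:a}
drop 6:x onto {5:b}
ground layer = {0:c, 1:x, 2:y}
drop-orders for the pieces not yet dropped (sum over which currently-grounded one goes next):
  1 to go: {0} 1  {4} 1  {6} 1
  2 to go: {0,4} 2  {0,6} 2  {4,6} 2  {5,6} 1
  3 to go: {0,4,6} 6  {0,5,6} 3  {4,5,6} 3
  4 to go: {0,4,5,6} 12  {3,4,5,6} 3
  5 to go: {0,3,4,5,6} 15  {1,3,4,5,6} 3  {2,3,4,5,6} 3
  if 0:c drops first: 6 orders
  if 1:x drops first: 18 orders
  if 2:y drops first: 18 orders
heap linearizations: 42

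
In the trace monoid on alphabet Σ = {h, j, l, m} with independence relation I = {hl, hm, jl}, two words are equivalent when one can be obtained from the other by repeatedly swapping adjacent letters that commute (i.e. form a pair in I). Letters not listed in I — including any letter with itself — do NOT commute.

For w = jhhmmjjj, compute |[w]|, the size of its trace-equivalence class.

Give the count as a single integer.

6

#0=j has no predecessor
#1=h depends on [0:j]
#2=h depends on [1:h]
#3=m depends on [0:j]
#4=m depends on [3:m]
#5=j depends on [2:h, 4:m]
#6=j depends on [5:j]
#7=j depends on [6:j]
sources: [0:j]
N(rest) = Σ N(rest − s) over sources s of rest; N(one piece) = 1:
  size 1 → [7]=1
  size 2 → [6,7]=1
  size 3 → [5,6,7]=1
  size 4 → [2,5,6,7]=1  [4,5,6,7]=1
  size 5 → [1,2,5,6,7]=1  [2,4,5,6,7]=2  [3,4,5,6,7]=1
  size 6 → [1,2,4,5,6,7]=3  [2,3,4,5,6,7]=3
  first=0(j) contributes 6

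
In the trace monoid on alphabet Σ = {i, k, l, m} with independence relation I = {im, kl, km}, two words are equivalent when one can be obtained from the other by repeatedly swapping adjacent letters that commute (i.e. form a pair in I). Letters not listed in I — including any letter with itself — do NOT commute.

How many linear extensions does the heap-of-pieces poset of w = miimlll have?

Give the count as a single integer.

piece 0:m — minimal
piece 1:i — minimal
piece 2:i rests on {1:i}
piece 3:m rests on {0:m}
piece 4:l rests on {2:i, 3:m}
piece 5:l rests on {4:l}
piece 6:l rests on {5:l}
minimal pieces: {0:m, 1:i}
ways to finish when only these pieces remain (= sum over removing one remaining piece with nothing left below it):
  1 left: {6}→1
  2 left: {5,6}→1
  3 left: {4,5,6}→1
  4 left: {2,4,5,6}→1  {3,4,5,6}→1
  5 left: {0,3,4,5,6}→1  {1,2,4,5,6}→1  {2,3,4,5,6}→2
  placing 0:m first → 3 extensions
  placing 1:i first → 3 extensions
total linear extensions = 6

6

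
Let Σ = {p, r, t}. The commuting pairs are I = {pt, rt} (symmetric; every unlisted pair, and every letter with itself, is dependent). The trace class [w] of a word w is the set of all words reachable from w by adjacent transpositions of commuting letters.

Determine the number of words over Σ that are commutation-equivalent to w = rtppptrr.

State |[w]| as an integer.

drop 0:r onto floor
drop 1:t onto floor
drop 2:p onto {0:r}
drop 3:p onto {2:p}
drop 4:p onto {3:p}
drop 5:t onto {1:t}
drop 6:r onto {4:p}
drop 7:r onto {6:r}
ground layer = {0:r, 1:t}
drop-orders for the pieces not yet dropped (sum over which currently-grounded one goes next):
  1 to go: {5} 1  {7} 1
  2 to go: {1,5} 1  {5,7} 2  {6,7} 1
  3 to go: {1,5,7} 3  {4,6,7} 1  {5,6,7} 3
  4 to go: {1,5,6,7} 6  {3,4,6,7} 1  {4,5,6,7} 4
  5 to go: {1,4,5,6,7} 10  {2,3,4,6,7} 1  {3,4,5,6,7} 5
  6 to go: {0,2,3,4,6,7} 1  {1,3,4,5,6,7} 15  {2,3,4,5,6,7} 6
  if 0:r drops first: 21 orders
  if 1:t drops first: 7 orders
heap linearizations: 28

28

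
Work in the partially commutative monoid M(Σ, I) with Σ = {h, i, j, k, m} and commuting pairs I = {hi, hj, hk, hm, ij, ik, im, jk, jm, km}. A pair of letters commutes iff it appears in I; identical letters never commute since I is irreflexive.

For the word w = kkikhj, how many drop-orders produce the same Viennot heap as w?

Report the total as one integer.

120

0(k) covers ∅
1(k) covers 0:k
2(i) covers ∅
3(k) covers 1:k
4(h) covers ∅
5(j) covers ∅
floor of heap: 0:k, 2:i, 4:h, 5:j
completions by unplaced set U, small U first (add the entries for U minus each lowest piece of U):
  |U|=1: {2}:1  {3}:1  {4}:1  {5}:1
  |U|=2: {1,3}:1  {2,3}:2  {2,4}:2  {2,5}:2  {3,4}:2  {3,5}:2  {4,5}:2
  |U|=3: {0,1,3}:1  {1,2,3}:3  {1,3,4}:3  {1,3,5}:3  {2,3,4}:6  {2,3,5}:6  {2,4,5}:6  {3,4,5}:6
  |U|=4: {0,1,2,3}:4  {0,1,3,4}:4  {0,1,3,5}:4  {1,2,3,4}:12  {1,2,3,5}:12  {1,3,4,5}:12  {2,3,4,5}:24
  start at 0(k): 60
  start at 2(i): 20
  start at 4(h): 20
  start at 5(j): 20
sum over floor = 120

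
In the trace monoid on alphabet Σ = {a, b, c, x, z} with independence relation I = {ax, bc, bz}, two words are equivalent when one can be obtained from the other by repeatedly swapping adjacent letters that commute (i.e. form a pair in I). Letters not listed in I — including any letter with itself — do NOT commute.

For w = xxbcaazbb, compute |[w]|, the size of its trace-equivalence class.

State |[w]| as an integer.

6

0(x) covers ∅
1(x) covers 0:x
2(b) covers 1:x
3(c) covers 1:x
4(a) covers 2:b, 3:c
5(a) covers 4:a
6(z) covers 5:a
7(b) covers 5:a
8(b) covers 7:b
floor of heap: 0:x
completions by unplaced set U, small U first (add the entries for U minus each lowest piece of U):
  |U|=1: {6}:1  {8}:1
  |U|=2: {6,8}:2  {7,8}:1
  |U|=3: {6,7,8}:3
  |U|=4: {5,6,7,8}:3
  |U|=5: {4,5,6,7,8}:3
  |U|=6: {2,4,5,6,7,8}:3  {3,4,5,6,7,8}:3
  |U|=7: {2,3,4,5,6,7,8}:6
  start at 0(x): 6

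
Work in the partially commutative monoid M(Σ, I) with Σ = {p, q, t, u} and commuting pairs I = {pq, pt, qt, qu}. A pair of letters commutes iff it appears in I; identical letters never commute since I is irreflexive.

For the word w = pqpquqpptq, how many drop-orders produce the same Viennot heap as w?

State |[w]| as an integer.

piece 0:p — minimal
piece 1:q — minimal
piece 2:p rests on {0:p}
piece 3:q rests on {1:q}
piece 4:u rests on {2:p}
piece 5:q rests on {3:q}
piece 6:p rests on {4:u}
piece 7:p rests on {6:p}
piece 8:t rests on {4:u}
piece 9:q rests on {5:q}
minimal pieces: {0:p, 1:q}
ways to finish when only these pieces remain (= sum over removing one remaining piece with nothing left below it):
  1 left: {7}→1  {8}→1  {9}→1
  2 left: {5,9}→1  {6,7}→1  {7,8}→2  {7,9}→2  {8,9}→2
  3 left: {3,5,9}→1  {5,7,9}→3  {5,8,9}→3  {6,7,8}→3  {6,7,9}→3  {7,8,9}→6
  4 left: {1,3,5,9}→1  {3,5,7,9}→4  {3,5,8,9}→4  {4,6,7,8}→3  {5,6,7,9}→6  {5,7,8,9}→12  {6,7,8,9}→12
  5 left: {1,3,5,7,9}→5  {1,3,5,8,9}→5  {2,4,6,7,8}→3  {3,5,6,7,9}→10  {3,5,7,8,9}→20  {4,6,7,8,9}→15  {5,6,7,8,9}→30
  6 left: {0,2,4,6,7,8}→3  {1,3,5,6,7,9}→15  {1,3,5,7,8,9}→30  {2,4,6,7,8,9}→18  {3,5,6,7,8,9}→60  {4,5,6,7,8,9}→45
  7 left: {0,2,4,6,7,8,9}→21  {1,3,5,6,7,8,9}→105  {2,4,5,6,7,8,9}→63  {3,4,5,6,7,8,9}→105
  8 left: {0,2,4,5,6,7,8,9}→84  {1,3,4,5,6,7,8,9}→210  {2,3,4,5,6,7,8,9}→168
  placing 0:p first → 378 extensions
  placing 1:q first → 252 extensions
total linear extensions = 630

630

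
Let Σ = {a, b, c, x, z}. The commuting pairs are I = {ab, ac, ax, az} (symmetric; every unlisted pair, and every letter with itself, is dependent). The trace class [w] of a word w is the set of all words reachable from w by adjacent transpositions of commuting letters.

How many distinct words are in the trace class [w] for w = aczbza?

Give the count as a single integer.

15

drop 0:a onto floor
drop 1:c onto floor
drop 2:z onto {1:c}
drop 3:b onto {2:z}
drop 4:z onto {3:b}
drop 5:a onto {0:a}
ground layer = {0:a, 1:c}
drop-orders for the pieces not yet dropped (sum over which currently-grounded one goes next):
  1 to go: {4} 1  {5} 1
  2 to go: {0,5} 1  {3,4} 1  {4,5} 2
  3 to go: {0,4,5} 3  {2,3,4} 1  {3,4,5} 3
  4 to go: {0,3,4,5} 6  {1,2,3,4} 1  {2,3,4,5} 4
  if 0:a drops first: 5 orders
  if 1:c drops first: 10 orders
heap linearizations: 15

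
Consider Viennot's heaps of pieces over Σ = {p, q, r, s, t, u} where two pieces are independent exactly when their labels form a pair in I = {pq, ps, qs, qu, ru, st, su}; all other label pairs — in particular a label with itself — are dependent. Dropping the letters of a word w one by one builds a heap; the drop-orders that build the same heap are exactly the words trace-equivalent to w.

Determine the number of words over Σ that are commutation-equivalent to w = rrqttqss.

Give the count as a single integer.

drop 0:r onto floor
drop 1:r onto {0:r}
drop 2:q onto {1:r}
drop 3:t onto {2:q}
drop 4:t onto {3:t}
drop 5:q onto {4:t}
drop 6:s onto {1:r}
drop 7:s onto {6:s}
ground layer = {0:r}
drop-orders for the pieces not yet dropped (sum over which currently-grounded one goes next):
  1 to go: {5} 1  {7} 1
  2 to go: {4,5} 1  {5,7} 2  {6,7} 1
  3 to go: {3,4,5} 1  {4,5,7} 3  {5,6,7} 3
  4 to go: {2,3,4,5} 1  {3,4,5,7} 4  {4,5,6,7} 6
  5 to go: {2,3,4,5,7} 5  {3,4,5,6,7} 10
  6 to go: {2,3,4,5,6,7} 15
  if 0:r drops first: 15 orders

15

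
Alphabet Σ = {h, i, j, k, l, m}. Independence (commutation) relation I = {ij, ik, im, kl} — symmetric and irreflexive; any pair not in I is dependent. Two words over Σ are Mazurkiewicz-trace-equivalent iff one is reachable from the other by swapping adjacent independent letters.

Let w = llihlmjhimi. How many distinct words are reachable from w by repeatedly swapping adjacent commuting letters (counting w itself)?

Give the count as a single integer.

3

#0=l has no predecessor
#1=l depends on [0:l]
#2=i depends on [1:l]
#3=h depends on [2:i]
#4=l depends on [3:h]
#5=m depends on [4:l]
#6=j depends on [5:m]
#7=h depends on [6:j]
#8=i depends on [7:h]
#9=m depends on [7:h]
#10=i depends on [8:i]
sources: [0:l]
N(rest) = Σ N(rest − s) over sources s of rest; N(one piece) = 1:
  size 1 → [9]=1  [10]=1
  size 2 → [8,10]=1  [9,10]=2
  size 3 → [8,9,10]=3
  size 4 → [7,8,9,10]=3
  size 5 → [6,7,8,9,10]=3
  size 6 → [5,6,7,8,9,10]=3
  size 7 → [4,5,6,7,8,9,10]=3
  size 8 → [3,4,5,6,7,8,9,10]=3
  size 9 → [2,3,4,5,6,7,8,9,10]=3
  first=0(l) contributes 3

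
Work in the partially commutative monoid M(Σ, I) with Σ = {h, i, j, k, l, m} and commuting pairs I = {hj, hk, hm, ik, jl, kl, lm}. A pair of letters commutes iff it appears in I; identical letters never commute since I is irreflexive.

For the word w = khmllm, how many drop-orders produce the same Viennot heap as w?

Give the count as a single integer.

20

#0=k has no predecessor
#1=h has no predecessor
#2=m depends on [0:k]
#3=l depends on [1:h]
#4=l depends on [3:l]
#5=m depends on [2:m]
sources: [0:k, 1:h]
N(rest) = Σ N(rest − s) over sources s of rest; N(one piece) = 1:
  size 1 → [4]=1  [5]=1
  size 2 → [2,5]=1  [3,4]=1  [4,5]=2
  size 3 → [0,2,5]=1  [1,3,4]=1  [2,4,5]=3  [3,4,5]=3
  size 4 → [0,2,4,5]=4  [1,3,4,5]=4  [2,3,4,5]=6
  first=0(k) contributes 10
  first=1(h) contributes 10
|[w]| = 20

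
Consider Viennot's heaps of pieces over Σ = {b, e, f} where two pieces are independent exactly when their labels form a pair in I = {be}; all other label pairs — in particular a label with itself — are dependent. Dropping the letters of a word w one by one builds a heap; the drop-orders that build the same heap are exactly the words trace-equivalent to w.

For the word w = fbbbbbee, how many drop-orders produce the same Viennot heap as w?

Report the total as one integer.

21

piece 0:f — minimal
piece 1:b rests on {0:f}
piece 2:b rests on {1:b}
piece 3:b rests on {2:b}
piece 4:b rests on {3:b}
piece 5:b rests on {4:b}
piece 6:e rests on {0:f}
piece 7:e rests on {6:e}
minimal pieces: {0:f}
ways to finish when only these pieces remain (= sum over removing one remaining piece with nothing left below it):
  1 left: {5}→1  {7}→1
  2 left: {4,5}→1  {5,7}→2  {6,7}→1
  3 left: {3,4,5}→1  {4,5,7}→3  {5,6,7}→3
  4 left: {2,3,4,5}→1  {3,4,5,7}→4  {4,5,6,7}→6
  5 left: {1,2,3,4,5}→1  {2,3,4,5,7}→5  {3,4,5,6,7}→10
  6 left: {1,2,3,4,5,7}→6  {2,3,4,5,6,7}→15
  placing 0:f first → 21 extensions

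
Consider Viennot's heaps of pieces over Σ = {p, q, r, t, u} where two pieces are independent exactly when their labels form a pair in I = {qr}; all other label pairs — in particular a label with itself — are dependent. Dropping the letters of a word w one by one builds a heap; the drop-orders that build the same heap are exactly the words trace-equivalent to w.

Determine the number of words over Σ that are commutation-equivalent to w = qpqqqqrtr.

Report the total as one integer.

drop 0:q onto floor
drop 1:p onto {0:q}
drop 2:q onto {1:p}
drop 3:q onto {2:q}
drop 4:q onto {3:q}
drop 5:q onto {4:q}
drop 6:r onto {1:p}
drop 7:t onto {5:q, 6:r}
drop 8:r onto {7:t}
ground layer = {0:q}
drop-orders for the pieces not yet dropped (sum over which currently-grounded one goes next):
  1 to go: {8} 1
  2 to go: {7,8} 1
  3 to go: {5,7,8} 1  {6,7,8} 1
  4 to go: {4,5,7,8} 1  {5,6,7,8} 2
  5 to go: {3,4,5,7,8} 1  {4,5,6,7,8} 3
  6 to go: {2,3,4,5,7,8} 1  {3,4,5,6,7,8} 4
  7 to go: {2,3,4,5,6,7,8} 5
  if 0:q drops first: 5 orders

5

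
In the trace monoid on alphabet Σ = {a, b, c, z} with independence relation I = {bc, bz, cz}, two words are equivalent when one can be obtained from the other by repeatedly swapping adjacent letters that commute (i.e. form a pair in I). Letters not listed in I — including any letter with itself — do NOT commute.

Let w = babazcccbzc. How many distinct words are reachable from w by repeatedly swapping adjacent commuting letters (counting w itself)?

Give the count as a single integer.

0(b) covers ∅
1(a) covers 0:b
2(b) covers 1:a
3(a) covers 2:b
4(z) covers 3:a
5(c) covers 3:a
6(c) covers 5:c
7(c) covers 6:c
8(b) covers 3:a
9(z) covers 4:z
10(c) covers 7:c
floor of heap: 0:b
completions by unplaced set U, small U first (add the entries for U minus each lowest piece of U):
  |U|=1: {8}:1  {9}:1  {10}:1
  |U|=2: {4,9}:1  {7,10}:1  {8,9}:2  {8,10}:2  {9,10}:2
  |U|=3: {4,8,9}:3  {4,9,10}:3  {6,7,10}:1  {7,8,10}:3  {7,9,10}:3  {8,9,10}:6
  |U|=4: {4,7,9,10}:6  {4,8,9,10}:12  {5,6,7,10}:1  {6,7,8,10}:4  {6,7,9,10}:4  {7,8,9,10}:12
  |U|=5: {4,6,7,9,10}:10  {4,7,8,9,10}:30  {5,6,7,8,10}:5  {5,6,7,9,10}:5  {6,7,8,9,10}:20
  |U|=6: {4,5,6,7,9,10}:15  {4,6,7,8,9,10}:60  {5,6,7,8,9,10}:30
  |U|=7: {4,5,6,7,8,9,10}:105
  |U|=8: {3,4,5,6,7,8,9,10}:105
  |U|=9: {2,3,4,5,6,7,8,9,10}:105
  start at 0(b): 105

105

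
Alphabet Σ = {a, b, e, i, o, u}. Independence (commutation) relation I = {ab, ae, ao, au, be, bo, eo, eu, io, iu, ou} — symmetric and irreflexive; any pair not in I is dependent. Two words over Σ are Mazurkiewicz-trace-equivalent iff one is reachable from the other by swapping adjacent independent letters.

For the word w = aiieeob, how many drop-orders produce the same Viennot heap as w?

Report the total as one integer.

0(a) covers ∅
1(i) covers 0:a
2(i) covers 1:i
3(e) covers 2:i
4(e) covers 3:e
5(o) covers ∅
6(b) covers 2:i
floor of heap: 0:a, 5:o
completions by unplaced set U, small U first (add the entries for U minus each lowest piece of U):
  |U|=1: {4}:1  {5}:1  {6}:1
  |U|=2: {3,4}:1  {4,5}:2  {4,6}:2  {5,6}:2
  |U|=3: {3,4,5}:3  {3,4,6}:3  {4,5,6}:6
  |U|=4: {2,3,4,6}:3  {3,4,5,6}:12
  |U|=5: {1,2,3,4,6}:3  {2,3,4,5,6}:15
  start at 0(a): 18
  start at 5(o): 3
sum over floor = 21

21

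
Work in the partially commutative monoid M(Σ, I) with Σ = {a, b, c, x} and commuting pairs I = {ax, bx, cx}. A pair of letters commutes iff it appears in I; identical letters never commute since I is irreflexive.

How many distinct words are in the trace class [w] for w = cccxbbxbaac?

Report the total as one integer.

piece 0:c — minimal
piece 1:c rests on {0:c}
piece 2:c rests on {1:c}
piece 3:x — minimal
piece 4:b rests on {2:c}
piece 5:b rests on {4:b}
piece 6:x rests on {3:x}
piece 7:b rests on {5:b}
piece 8:a rests on {7:b}
piece 9:a rests on {8:a}
piece 10:c rests on {9:a}
minimal pieces: {0:c, 3:x}
ways to finish when only these pieces remain (= sum over removing one remaining piece with nothing left below it):
  1 left: {6}→1  {10}→1
  2 left: {3,6}→1  {6,10}→2  {9,10}→1
  3 left: {3,6,10}→3  {6,9,10}→3  {8,9,10}→1
  4 left: {3,6,9,10}→6  {6,8,9,10}→4  {7,8,9,10}→1
  5 left: {3,6,8,9,10}→10  {5,7,8,9,10}→1  {6,7,8,9,10}→5
  6 left: {3,6,7,8,9,10}→15  {4,5,7,8,9,10}→1  {5,6,7,8,9,10}→6
  7 left: {2,4,5,7,8,9,10}→1  {3,5,6,7,8,9,10}→21  {4,5,6,7,8,9,10}→7
  8 left: {1,2,4,5,7,8,9,10}→1  {2,4,5,6,7,8,9,10}→8  {3,4,5,6,7,8,9,10}→28
  9 left: {0,1,2,4,5,7,8,9,10}→1  {1,2,4,5,6,7,8,9,10}→9  {2,3,4,5,6,7,8,9,10}→36
  placing 0:c first → 45 extensions
  placing 3:x first → 10 extensions
total linear extensions = 55

55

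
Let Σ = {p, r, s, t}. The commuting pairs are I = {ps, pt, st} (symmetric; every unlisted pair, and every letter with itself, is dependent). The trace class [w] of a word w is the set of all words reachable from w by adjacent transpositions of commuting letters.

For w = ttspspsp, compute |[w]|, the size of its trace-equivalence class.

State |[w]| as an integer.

560

drop 0:t onto floor
drop 1:t onto {0:t}
drop 2:s onto floor
drop 3:p onto floor
drop 4:s onto {2:s}
drop 5:p onto {3:p}
drop 6:s onto {4:s}
drop 7:p onto {5:p}
ground layer = {0:t, 2:s, 3:p}
drop-orders for the pieces not yet dropped (sum over which currently-grounded one goes next):
  1 to go: {1} 1  {6} 1  {7} 1
  2 to go: {0,1} 1  {1,6} 2  {1,7} 2  {4,6} 1  {5,7} 1  {6,7} 2
  3 to go: {0,1,6} 3  {0,1,7} 3  {1,4,6} 3  {1,5,7} 3  {1,6,7} 6  {2,4,6} 1  {3,5,7} 1  {4,6,7} 3  {5,6,7} 3
  4 to go: {0,1,4,6} 6  {0,1,5,7} 6  {0,1,6,7} 12  {1,2,4,6} 4  {1,3,5,7} 4  {1,4,6,7} 12  {1,5,6,7} 12  {2,4,6,7} 4  {3,5,6,7} 4  {4,5,6,7} 6
  5 to go: {0,1,2,4,6} 10  {0,1,3,5,7} 10  {0,1,4,6,7} 30  {0,1,5,6,7} 30  {1,2,4,6,7} 20  {1,3,5,6,7} 20  {1,4,5,6,7} 30  {2,4,5,6,7} 10  {3,4,5,6,7} 10
  6 to go: {0,1,2,4,6,7} 60  {0,1,3,5,6,7} 60  {0,1,4,5,6,7} 90  {1,2,4,5,6,7} 60  {1,3,4,5,6,7} 60  {2,3,4,5,6,7} 20
  if 0:t drops first: 140 orders
  if 2:s drops first: 210 orders
  if 3:p drops first: 210 orders
heap linearizations: 560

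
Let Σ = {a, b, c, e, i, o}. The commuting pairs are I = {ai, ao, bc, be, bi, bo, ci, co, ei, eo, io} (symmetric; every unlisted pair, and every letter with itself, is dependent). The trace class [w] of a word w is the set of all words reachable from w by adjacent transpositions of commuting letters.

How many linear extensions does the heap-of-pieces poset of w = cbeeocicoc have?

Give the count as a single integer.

0(c) covers ∅
1(b) covers ∅
2(e) covers 0:c
3(e) covers 2:e
4(o) covers ∅
5(c) covers 3:e
6(i) covers ∅
7(c) covers 5:c
8(o) covers 4:o
9(c) covers 7:c
floor of heap: 0:c, 1:b, 4:o, 6:i
completions by unplaced set U, small U first (add the entries for U minus each lowest piece of U):
  |U|=1: {1}:1  {6}:1  {8}:1  {9}:1
  |U|=2: {1,6}:2  {1,8}:2  {1,9}:2  {4,8}:1  {6,8}:2  {6,9}:2  {7,9}:1  {8,9}:2
  |U|=3: {1,4,8}:3  {1,6,8}:6  {1,6,9}:6  {1,7,9}:3  {1,8,9}:6  {4,6,8}:3  {4,8,9}:3  {5,7,9}:1  {6,7,9}:3  {6,8,9}:6  {7,8,9}:3
  |U|=4: {1,4,6,8}:12  {1,4,8,9}:12  {1,5,7,9}:4  {1,6,7,9}:12  {1,6,8,9}:24  {1,7,8,9}:12  {3,5,7,9}:1  {4,6,8,9}:12  {4,7,8,9}:6  {5,6,7,9}:4  {5,7,8,9}:4  {6,7,8,9}:12
  |U|=5: {1,3,5,7,9}:5  {1,4,6,8,9}:60  {1,4,7,8,9}:30  {1,5,6,7,9}:20  {1,5,7,8,9}:20  {1,6,7,8,9}:60  {2,3,5,7,9}:1  {3,5,6,7,9}:5  {3,5,7,8,9}:5  {4,5,7,8,9}:10  {4,6,7,8,9}:30  {5,6,7,8,9}:20
  |U|=6: {0,2,3,5,7,9}:1  {1,2,3,5,7,9}:6  {1,3,5,6,7,9}:30  {1,3,5,7,8,9}:30  {1,4,5,7,8,9}:60  {1,4,6,7,8,9}:180  {1,5,6,7,8,9}:120  {2,3,5,6,7,9}:6  {2,3,5,7,8,9}:6  {3,4,5,7,8,9}:15  {3,5,6,7,8,9}:30  {4,5,6,7,8,9}:60
  |U|=7: {0,1,2,3,5,7,9}:7  {0,2,3,5,6,7,9}:7  {0,2,3,5,7,8,9}:7  {1,2,3,5,6,7,9}:42  {1,2,3,5,7,8,9}:42  {1,3,4,5,7,8,9}:105  {1,3,5,6,7,8,9}:210  {1,4,5,6,7,8,9}:420  {2,3,4,5,7,8,9}:21  {2,3,5,6,7,8,9}:42  {3,4,5,6,7,8,9}:105
  |U|=8: {0,1,2,3,5,6,7,9}:56  {0,1,2,3,5,7,8,9}:56  {0,2,3,4,5,7,8,9}:28  {0,2,3,5,6,7,8,9}:56  {1,2,3,4,5,7,8,9}:168  {1,2,3,5,6,7,8,9}:336  {1,3,4,5,6,7,8,9}:840  {2,3,4,5,6,7,8,9}:168
  start at 0(c): 1512
  start at 1(b): 252
  start at 4(o): 504
  start at 6(i): 252
sum over floor = 2520

2520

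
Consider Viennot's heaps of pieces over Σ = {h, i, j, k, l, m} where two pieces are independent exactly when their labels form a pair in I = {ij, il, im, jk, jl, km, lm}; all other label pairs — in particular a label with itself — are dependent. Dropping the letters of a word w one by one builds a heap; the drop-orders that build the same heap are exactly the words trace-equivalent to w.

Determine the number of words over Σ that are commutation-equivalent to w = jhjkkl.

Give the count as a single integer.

4

#0=j has no predecessor
#1=h depends on [0:j]
#2=j depends on [1:h]
#3=k depends on [1:h]
#4=k depends on [3:k]
#5=l depends on [4:k]
sources: [0:j]
N(rest) = Σ N(rest − s) over sources s of rest; N(one piece) = 1:
  size 1 → [2]=1  [5]=1
  size 2 → [2,5]=2  [4,5]=1
  size 3 → [2,4,5]=3  [3,4,5]=1
  size 4 → [2,3,4,5]=4
  first=0(j) contributes 4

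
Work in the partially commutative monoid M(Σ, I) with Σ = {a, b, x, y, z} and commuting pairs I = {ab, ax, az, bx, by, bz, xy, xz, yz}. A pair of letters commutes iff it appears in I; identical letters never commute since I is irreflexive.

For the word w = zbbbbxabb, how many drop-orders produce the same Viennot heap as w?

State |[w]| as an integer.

504

0(z) covers ∅
1(b) covers ∅
2(b) covers 1:b
3(b) covers 2:b
4(b) covers 3:b
5(x) covers ∅
6(a) covers ∅
7(b) covers 4:b
8(b) covers 7:b
floor of heap: 0:z, 1:b, 5:x, 6:a
completions by unplaced set U, small U first (add the entries for U minus each lowest piece of U):
  |U|=1: {0}:1  {5}:1  {6}:1  {8}:1
  |U|=2: {0,5}:2  {0,6}:2  {0,8}:2  {5,6}:2  {5,8}:2  {6,8}:2  {7,8}:1
  |U|=3: {0,5,6}:6  {0,5,8}:6  {0,6,8}:6  {0,7,8}:3  {4,7,8}:1  {5,6,8}:6  {5,7,8}:3  {6,7,8}:3
  |U|=4: {0,4,7,8}:4  {0,5,6,8}:24  {0,5,7,8}:12  {0,6,7,8}:12  {3,4,7,8}:1  {4,5,7,8}:4  {4,6,7,8}:4  {5,6,7,8}:12
  |U|=5: {0,3,4,7,8}:5  {0,4,5,7,8}:20  {0,4,6,7,8}:20  {0,5,6,7,8}:60  {2,3,4,7,8}:1  {3,4,5,7,8}:5  {3,4,6,7,8}:5  {4,5,6,7,8}:20
  |U|=6: {0,2,3,4,7,8}:6  {0,3,4,5,7,8}:30  {0,3,4,6,7,8}:30  {0,4,5,6,7,8}:120  {1,2,3,4,7,8}:1  {2,3,4,5,7,8}:6  {2,3,4,6,7,8}:6  {3,4,5,6,7,8}:30
  |U|=7: {0,1,2,3,4,7,8}:7  {0,2,3,4,5,7,8}:42  {0,2,3,4,6,7,8}:42  {0,3,4,5,6,7,8}:210  {1,2,3,4,5,7,8}:7  {1,2,3,4,6,7,8}:7  {2,3,4,5,6,7,8}:42
  start at 0(z): 56
  start at 1(b): 336
  start at 5(x): 56
  start at 6(a): 56
sum over floor = 504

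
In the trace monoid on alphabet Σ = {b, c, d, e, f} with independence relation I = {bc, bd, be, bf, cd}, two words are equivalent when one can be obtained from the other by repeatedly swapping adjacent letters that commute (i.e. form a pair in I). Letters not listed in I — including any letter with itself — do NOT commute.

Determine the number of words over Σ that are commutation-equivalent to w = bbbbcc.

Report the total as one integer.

piece 0:b — minimal
piece 1:b rests on {0:b}
piece 2:b rests on {1:b}
piece 3:b rests on {2:b}
piece 4:c — minimal
piece 5:c rests on {4:c}
minimal pieces: {0:b, 4:c}
ways to finish when only these pieces remain (= sum over removing one remaining piece with nothing left below it):
  1 left: {3}→1  {5}→1
  2 left: {2,3}→1  {3,5}→2  {4,5}→1
  3 left: {1,2,3}→1  {2,3,5}→3  {3,4,5}→3
  4 left: {0,1,2,3}→1  {1,2,3,5}→4  {2,3,4,5}→6
  placing 0:b first → 10 extensions
  placing 4:c first → 5 extensions
total linear extensions = 15

15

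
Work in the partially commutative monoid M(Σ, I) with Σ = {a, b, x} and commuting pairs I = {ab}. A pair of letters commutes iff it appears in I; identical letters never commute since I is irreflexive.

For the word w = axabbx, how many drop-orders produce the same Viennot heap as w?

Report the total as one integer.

3

0(a) covers ∅
1(x) covers 0:a
2(a) covers 1:x
3(b) covers 1:x
4(b) covers 3:b
5(x) covers 2:a, 4:b
floor of heap: 0:a
completions by unplaced set U, small U first (add the entries for U minus each lowest piece of U):
  |U|=1: {5}:1
  |U|=2: {2,5}:1  {4,5}:1
  |U|=3: {2,4,5}:2  {3,4,5}:1
  |U|=4: {2,3,4,5}:3
  start at 0(a): 3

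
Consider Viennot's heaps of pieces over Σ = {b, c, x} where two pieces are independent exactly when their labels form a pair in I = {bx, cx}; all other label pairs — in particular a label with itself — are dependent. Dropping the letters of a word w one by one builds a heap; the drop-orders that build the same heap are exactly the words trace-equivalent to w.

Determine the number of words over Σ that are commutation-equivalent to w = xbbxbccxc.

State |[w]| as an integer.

piece 0:x — minimal
piece 1:b — minimal
piece 2:b rests on {1:b}
piece 3:x rests on {0:x}
piece 4:b rests on {2:b}
piece 5:c rests on {4:b}
piece 6:c rests on {5:c}
piece 7:x rests on {3:x}
piece 8:c rests on {6:c}
minimal pieces: {0:x, 1:b}
ways to finish when only these pieces remain (= sum over removing one remaining piece with nothing left below it):
  1 left: {7}→1  {8}→1
  2 left: {3,7}→1  {6,8}→1  {7,8}→2
  3 left: {0,3,7}→1  {3,7,8}→3  {5,6,8}→1  {6,7,8}→3
  4 left: {0,3,7,8}→4  {3,6,7,8}→6  {4,5,6,8}→1  {5,6,7,8}→4
  5 left: {0,3,6,7,8}→10  {2,4,5,6,8}→1  {3,5,6,7,8}→10  {4,5,6,7,8}→5
  6 left: {0,3,5,6,7,8}→20  {1,2,4,5,6,8}→1  {2,4,5,6,7,8}→6  {3,4,5,6,7,8}→15
  7 left: {0,3,4,5,6,7,8}→35  {1,2,4,5,6,7,8}→7  {2,3,4,5,6,7,8}→21
  placing 0:x first → 28 extensions
  placing 1:b first → 56 extensions
total linear extensions = 84

84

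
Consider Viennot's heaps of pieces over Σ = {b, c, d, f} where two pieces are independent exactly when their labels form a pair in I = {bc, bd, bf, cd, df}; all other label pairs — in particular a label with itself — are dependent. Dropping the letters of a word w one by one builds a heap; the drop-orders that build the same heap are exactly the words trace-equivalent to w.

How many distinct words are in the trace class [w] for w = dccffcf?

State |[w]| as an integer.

piece 0:d — minimal
piece 1:c — minimal
piece 2:c rests on {1:c}
piece 3:f rests on {2:c}
piece 4:f rests on {3:f}
piece 5:c rests on {4:f}
piece 6:f rests on {5:c}
minimal pieces: {0:d, 1:c}
ways to finish when only these pieces remain (= sum over removing one remaining piece with nothing left below it):
  1 left: {0}→1  {6}→1
  2 left: {0,6}→2  {5,6}→1
  3 left: {0,5,6}→3  {4,5,6}→1
  4 left: {0,4,5,6}→4  {3,4,5,6}→1
  5 left: {0,3,4,5,6}→5  {2,3,4,5,6}→1
  placing 0:d first → 1 extensions
  placing 1:c first → 6 extensions
total linear extensions = 7

7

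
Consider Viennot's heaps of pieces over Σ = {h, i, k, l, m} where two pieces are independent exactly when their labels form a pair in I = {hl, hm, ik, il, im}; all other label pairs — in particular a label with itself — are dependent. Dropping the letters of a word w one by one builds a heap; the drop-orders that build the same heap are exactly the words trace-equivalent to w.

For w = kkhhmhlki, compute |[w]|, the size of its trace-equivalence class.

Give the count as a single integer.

25

0(k) covers ∅
1(k) covers 0:k
2(h) covers 1:k
3(h) covers 2:h
4(m) covers 1:k
5(h) covers 3:h
6(l) covers 4:m
7(k) covers 5:h, 6:l
8(i) covers 5:h
floor of heap: 0:k
completions by unplaced set U, small U first (add the entries for U minus each lowest piece of U):
  |U|=1: {7}:1  {8}:1
  |U|=2: {6,7}:1  {7,8}:2
  |U|=3: {4,6,7}:1  {5,7,8}:2  {6,7,8}:3
  |U|=4: {3,5,7,8}:2  {4,6,7,8}:4  {5,6,7,8}:5
  |U|=5: {2,3,5,7,8}:2  {3,5,6,7,8}:7  {4,5,6,7,8}:9
  |U|=6: {2,3,5,6,7,8}:9  {3,4,5,6,7,8}:16
  |U|=7: {2,3,4,5,6,7,8}:25
  start at 0(k): 25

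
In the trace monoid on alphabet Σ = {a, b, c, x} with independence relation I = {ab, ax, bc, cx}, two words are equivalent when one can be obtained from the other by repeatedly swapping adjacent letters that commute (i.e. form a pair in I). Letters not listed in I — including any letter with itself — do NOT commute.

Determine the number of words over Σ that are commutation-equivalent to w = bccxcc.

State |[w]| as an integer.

0(b) covers ∅
1(c) covers ∅
2(c) covers 1:c
3(x) covers 0:b
4(c) covers 2:c
5(c) covers 4:c
floor of heap: 0:b, 1:c
completions by unplaced set U, small U first (add the entries for U minus each lowest piece of U):
  |U|=1: {3}:1  {5}:1
  |U|=2: {0,3}:1  {3,5}:2  {4,5}:1
  |U|=3: {0,3,5}:3  {2,4,5}:1  {3,4,5}:3
  |U|=4: {0,3,4,5}:6  {1,2,4,5}:1  {2,3,4,5}:4
  start at 0(b): 5
  start at 1(c): 10
sum over floor = 15

15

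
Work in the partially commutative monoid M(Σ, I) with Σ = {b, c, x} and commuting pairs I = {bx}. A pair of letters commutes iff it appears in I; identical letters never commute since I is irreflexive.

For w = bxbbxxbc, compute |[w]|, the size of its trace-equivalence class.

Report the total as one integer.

0(b) covers ∅
1(x) covers ∅
2(b) covers 0:b
3(b) covers 2:b
4(x) covers 1:x
5(x) covers 4:x
6(b) covers 3:b
7(c) covers 5:x, 6:b
floor of heap: 0:b, 1:x
completions by unplaced set U, small U first (add the entries for U minus each lowest piece of U):
  |U|=1: {7}:1
  |U|=2: {5,7}:1  {6,7}:1
  |U|=3: {3,6,7}:1  {4,5,7}:1  {5,6,7}:2
  |U|=4: {1,4,5,7}:1  {2,3,6,7}:1  {3,5,6,7}:3  {4,5,6,7}:3
  |U|=5: {0,2,3,6,7}:1  {1,4,5,6,7}:4  {2,3,5,6,7}:4  {3,4,5,6,7}:6
  |U|=6: {0,2,3,5,6,7}:5  {1,3,4,5,6,7}:10  {2,3,4,5,6,7}:10
  start at 0(b): 20
  start at 1(x): 15
sum over floor = 35

35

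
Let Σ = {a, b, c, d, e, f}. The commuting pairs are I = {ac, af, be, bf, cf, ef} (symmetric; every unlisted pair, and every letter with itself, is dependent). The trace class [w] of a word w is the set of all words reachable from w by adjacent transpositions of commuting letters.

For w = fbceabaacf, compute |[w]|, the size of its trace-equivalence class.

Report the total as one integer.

piece 0:f — minimal
piece 1:b — minimal
piece 2:c rests on {1:b}
piece 3:e rests on {2:c}
piece 4:a rests on {3:e}
piece 5:b rests on {4:a}
piece 6:a rests on {5:b}
piece 7:a rests on {6:a}
piece 8:c rests on {5:b}
piece 9:f rests on {0:f}
minimal pieces: {0:f, 1:b}
ways to finish when only these pieces remain (= sum over removing one remaining piece with nothing left below it):
  1 left: {7}→1  {8}→1  {9}→1
  2 left: {0,9}→1  {6,7}→1  {7,8}→2  {7,9}→2  {8,9}→2
  3 left: {0,7,9}→3  {0,8,9}→3  {6,7,8}→3  {6,7,9}→3  {7,8,9}→6
  4 left: {0,6,7,9}→6  {0,7,8,9}→12  {5,6,7,8}→3  {6,7,8,9}→12
  5 left: {0,6,7,8,9}→30  {4,5,6,7,8}→3  {5,6,7,8,9}→15
  6 left: {0,5,6,7,8,9}→45  {3,4,5,6,7,8}→3  {4,5,6,7,8,9}→18
  7 left: {0,4,5,6,7,8,9}→63  {2,3,4,5,6,7,8}→3  {3,4,5,6,7,8,9}→21
  8 left: {0,3,4,5,6,7,8,9}→84  {1,2,3,4,5,6,7,8}→3  {2,3,4,5,6,7,8,9}→24
  placing 0:f first → 27 extensions
  placing 1:b first → 108 extensions
total linear extensions = 135

135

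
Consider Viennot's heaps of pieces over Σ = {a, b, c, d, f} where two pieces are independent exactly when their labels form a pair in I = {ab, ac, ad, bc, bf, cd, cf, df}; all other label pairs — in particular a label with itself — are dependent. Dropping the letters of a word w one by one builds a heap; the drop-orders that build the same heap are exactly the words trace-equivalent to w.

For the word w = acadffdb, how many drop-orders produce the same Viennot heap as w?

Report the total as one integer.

280

0(a) covers ∅
1(c) covers ∅
2(a) covers 0:a
3(d) covers ∅
4(f) covers 2:a
5(f) covers 4:f
6(d) covers 3:d
7(b) covers 6:d
floor of heap: 0:a, 1:c, 3:d
completions by unplaced set U, small U first (add the entries for U minus each lowest piece of U):
  |U|=1: {1}:1  {5}:1  {7}:1
  |U|=2: {1,5}:2  {1,7}:2  {4,5}:1  {5,7}:2  {6,7}:1
  |U|=3: {1,4,5}:3  {1,5,7}:6  {1,6,7}:3  {2,4,5}:1  {3,6,7}:1  {4,5,7}:3  {5,6,7}:3
  |U|=4: {0,2,4,5}:1  {1,2,4,5}:4  {1,3,6,7}:4  {1,4,5,7}:12  {1,5,6,7}:12  {2,4,5,7}:4  {3,5,6,7}:4  {4,5,6,7}:6
  |U|=5: {0,1,2,4,5}:5  {0,2,4,5,7}:5  {1,2,4,5,7}:20  {1,3,5,6,7}:20  {1,4,5,6,7}:30  {2,4,5,6,7}:10  {3,4,5,6,7}:10
  |U|=6: {0,1,2,4,5,7}:30  {0,2,4,5,6,7}:15  {1,2,4,5,6,7}:60  {1,3,4,5,6,7}:60  {2,3,4,5,6,7}:20
  start at 0(a): 140
  start at 1(c): 35
  start at 3(d): 105
sum over floor = 280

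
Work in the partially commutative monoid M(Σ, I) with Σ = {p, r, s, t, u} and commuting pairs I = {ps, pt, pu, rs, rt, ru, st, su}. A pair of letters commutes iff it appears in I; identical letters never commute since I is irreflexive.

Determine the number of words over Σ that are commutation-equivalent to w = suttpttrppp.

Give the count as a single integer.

2772

0(s) covers ∅
1(u) covers ∅
2(t) covers 1:u
3(t) covers 2:t
4(p) covers ∅
5(t) covers 3:t
6(t) covers 5:t
7(r) covers 4:p
8(p) covers 7:r
9(p) covers 8:p
10(p) covers 9:p
floor of heap: 0:s, 1:u, 4:p
completions by unplaced set U, small U first (add the entries for U minus each lowest piece of U):
  |U|=1: {0}:1  {6}:1  {10}:1
  |U|=2: {0,6}:2  {0,10}:2  {5,6}:1  {6,10}:2  {9,10}:1
  |U|=3: {0,5,6}:3  {0,6,10}:6  {0,9,10}:3  {3,5,6}:1  {5,6,10}:3  {6,9,10}:3  {8,9,10}:1
  |U|=4: {0,3,5,6}:4  {0,5,6,10}:12  {0,6,9,10}:12  {0,8,9,10}:4  {2,3,5,6}:1  {3,5,6,10}:4  {5,6,9,10}:6  {6,8,9,10}:4  {7,8,9,10}:1
  |U|=5: {0,2,3,5,6}:5  {0,3,5,6,10}:20  {0,5,6,9,10}:30  {0,6,8,9,10}:20  {0,7,8,9,10}:5  {1,2,3,5,6}:1  {2,3,5,6,10}:5  {3,5,6,9,10}:10  {4,7,8,9,10}:1  {5,6,8,9,10}:10  {6,7,8,9,10}:5
  |U|=6: {0,1,2,3,5,6}:6  {0,2,3,5,6,10}:30  {0,3,5,6,9,10}:60  {0,4,7,8,9,10}:6  {0,5,6,8,9,10}:60  {0,6,7,8,9,10}:30  {1,2,3,5,6,10}:6  {2,3,5,6,9,10}:15  {3,5,6,8,9,10}:20  {4,6,7,8,9,10}:6  {5,6,7,8,9,10}:15
  |U|=7: {0,1,2,3,5,6,10}:42  {0,2,3,5,6,9,10}:105  {0,3,5,6,8,9,10}:140  {0,4,6,7,8,9,10}:42  {0,5,6,7,8,9,10}:105  {1,2,3,5,6,9,10}:21  {2,3,5,6,8,9,10}:35  {3,5,6,7,8,9,10}:35  {4,5,6,7,8,9,10}:21
  |U|=8: {0,1,2,3,5,6,9,10}:168  {0,2,3,5,6,8,9,10}:280  {0,3,5,6,7,8,9,10}:280  {0,4,5,6,7,8,9,10}:168  {1,2,3,5,6,8,9,10}:56  {2,3,5,6,7,8,9,10}:70  {3,4,5,6,7,8,9,10}:56
  |U|=9: {0,1,2,3,5,6,8,9,10}:504  {0,2,3,5,6,7,8,9,10}:630  {0,3,4,5,6,7,8,9,10}:504  {1,2,3,5,6,7,8,9,10}:126  {2,3,4,5,6,7,8,9,10}:126
  start at 0(s): 252
  start at 1(u): 1260
  start at 4(p): 1260
sum over floor = 2772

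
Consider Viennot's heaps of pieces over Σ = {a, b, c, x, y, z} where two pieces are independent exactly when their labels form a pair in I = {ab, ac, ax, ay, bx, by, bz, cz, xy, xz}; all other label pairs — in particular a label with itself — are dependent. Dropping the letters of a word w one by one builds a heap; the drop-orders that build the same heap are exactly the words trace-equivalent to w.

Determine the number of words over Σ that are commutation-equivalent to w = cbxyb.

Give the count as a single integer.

12

0(c) covers ∅
1(b) covers 0:c
2(x) covers 0:c
3(y) covers 0:c
4(b) covers 1:b
floor of heap: 0:c
completions by unplaced set U, small U first (add the entries for U minus each lowest piece of U):
  |U|=1: {2}:1  {3}:1  {4}:1
  |U|=2: {1,4}:1  {2,3}:2  {2,4}:2  {3,4}:2
  |U|=3: {1,2,4}:3  {1,3,4}:3  {2,3,4}:6
  start at 0(c): 12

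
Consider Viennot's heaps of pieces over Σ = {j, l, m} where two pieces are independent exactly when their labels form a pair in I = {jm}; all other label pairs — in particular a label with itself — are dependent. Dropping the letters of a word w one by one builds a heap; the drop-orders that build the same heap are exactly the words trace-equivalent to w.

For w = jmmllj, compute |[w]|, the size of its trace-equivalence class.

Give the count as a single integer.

3

0(j) covers ∅
1(m) covers ∅
2(m) covers 1:m
3(l) covers 0:j, 2:m
4(l) covers 3:l
5(j) covers 4:l
floor of heap: 0:j, 1:m
completions by unplaced set U, small U first (add the entries for U minus each lowest piece of U):
  |U|=1: {5}:1
  |U|=2: {4,5}:1
  |U|=3: {3,4,5}:1
  |U|=4: {0,3,4,5}:1  {2,3,4,5}:1
  start at 0(j): 1
  start at 1(m): 2
sum over floor = 3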